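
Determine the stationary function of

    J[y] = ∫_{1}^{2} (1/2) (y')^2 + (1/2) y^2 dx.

The Lagrangian is L = (1/2) (y')^2 + (1/2) y^2.
Compute ∂L/∂y = y, ∂L/∂y' = y'.
The Euler-Lagrange equation d/dx(∂L/∂y') − ∂L/∂y = 0 reduces to
    y'' − y = 0.
Its general solution is
    y(x) = A e^x + B e^(−x),
with A, B fixed by the endpoint conditions.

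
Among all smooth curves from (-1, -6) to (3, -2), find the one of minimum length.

Arc-length functional: J[y] = ∫ sqrt(1 + (y')^2) dx.
Lagrangian L = sqrt(1 + (y')^2) has no explicit y dependence, so ∂L/∂y = 0 and the Euler-Lagrange equation gives
    d/dx( y' / sqrt(1 + (y')^2) ) = 0  ⇒  y' / sqrt(1 + (y')^2) = const.
Hence y' is constant, so y(x) is affine.
Fitting the endpoints (-1, -6) and (3, -2):
    slope m = ((-2) − (-6)) / (3 − (-1)) = 1,
    intercept c = (-6) − m·(-1) = -5.
Extremal: y(x) = x - 5.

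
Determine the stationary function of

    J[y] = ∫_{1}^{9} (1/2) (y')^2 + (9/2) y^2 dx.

The Lagrangian is L = (1/2) (y')^2 + (9/2) y^2.
Compute ∂L/∂y = 9y, ∂L/∂y' = y'.
The Euler-Lagrange equation d/dx(∂L/∂y') − ∂L/∂y = 0 reduces to
    y'' − 9 y = 0.
Its general solution is
    y(x) = A e^(3x) + B e^(−3x),
with A, B fixed by the endpoint conditions.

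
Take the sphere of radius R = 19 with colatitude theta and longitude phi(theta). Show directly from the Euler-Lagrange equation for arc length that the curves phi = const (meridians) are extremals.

On the sphere of radius R = 19 with spherical coordinates (θ, φ), the induced metric is
    ds^2 = 361(dθ^2 + sin^2(θ) dφ^2).
Using θ as the parameter, the arc-length functional becomes
    J[φ] = ∫ 19 sqrt(1 + sin^2(θ) (dφ/dθ)^2) dθ.
So L = 19 sqrt(1 + sin^2(θ) φ'^2). Compute
    ∂L/∂φ = 0  (L has no explicit φ dependence),
    ∂L/∂φ' = 19 sin^2(θ) φ' / sqrt(1 + sin^2(θ) φ'^2).
For the candidate φ(θ) = c (constant), φ' = 0, so ∂L/∂φ' evaluated along the candidate vanishes, and ∂L/∂φ is identically zero. Hence
    d/dθ(∂L/∂φ') − ∂L/∂φ = 0
is satisfied. Therefore meridians φ = const are extremals of arc length — they are geodesics on the sphere.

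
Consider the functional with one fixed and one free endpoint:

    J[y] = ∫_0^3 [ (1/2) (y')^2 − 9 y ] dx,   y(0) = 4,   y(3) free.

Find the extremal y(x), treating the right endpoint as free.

The Lagrangian L = (1/2) (y')^2 − 9 y gives
    ∂L/∂y = −9,   ∂L/∂y' = y'.
Euler-Lagrange: d/dx(y') − (−9) = 0, i.e. y'' + 9 = 0, so
    y(x) = −(9/2) x^2 + C1 x + C2.
Fixed left endpoint y(0) = 4 ⇒ C2 = 4.
The right endpoint x = 3 is free, so the natural (transversality) condition is ∂L/∂y' |_{x=3} = 0, i.e. y'(3) = 0.
Compute y'(x) = −9 x + C1, so y'(3) = −27 + C1 = 0 ⇒ C1 = 27.
Therefore the extremal is
    y(x) = −(9/2) x^2 + 27 x + 4.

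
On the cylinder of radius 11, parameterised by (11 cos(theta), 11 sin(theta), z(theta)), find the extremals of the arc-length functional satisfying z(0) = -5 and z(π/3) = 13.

Parameterise the cylinder of radius R = 11 as
    r(θ) = (11 cos θ, 11 sin θ, z(θ)).
The arc-length element is
    ds = sqrt(121 + (dz/dθ)^2) dθ,
so the Lagrangian is L = sqrt(121 + z'^2).
L depends on z' only, not on z or θ, so ∂L/∂z = 0 and
    ∂L/∂z' = z' / sqrt(121 + z'^2).
The Euler-Lagrange equation gives
    d/dθ( z' / sqrt(121 + z'^2) ) = 0,
so z' is constant. Integrating once:
    z(θ) = a θ + b,
a helix on the cylinder (a straight line when the cylinder is unrolled). The constants a, b are determined by the endpoint conditions.
With endpoint conditions z(0) = -5 and z(π/3) = 13: from z(0) = b we get b = -5, and a·π/3 + -5 = 13 gives a = 54/π, so
    z(θ) = (54/π) θ − 5.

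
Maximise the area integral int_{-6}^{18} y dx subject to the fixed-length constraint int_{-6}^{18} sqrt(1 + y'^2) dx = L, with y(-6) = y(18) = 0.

Set up the augmented Lagrangian using a multiplier λ for the length constraint:
    F(y, y') = y − λ sqrt(1 + y'^2).
F has no explicit x dependence, so the Beltrami identity yields a first integral
    F − y' ∂F/∂y' = C.
Compute ∂F/∂y' = −λ y' / sqrt(1 + y'^2). Then
    y − λ sqrt(1 + y'^2) + λ y'^2 / sqrt(1 + y'^2) = C
    ⇒  y − λ / sqrt(1 + y'^2) = C.
Solving for y' and integrating gives
    (x − a)^2 + (y − b)^2 = λ^2,
a circular arc of radius λ. The constants a, b are determined by the endpoint conditions y(-6) = y(18) = 0, and λ is fixed implicitly by the length constraint
    ∫_{-6}^{18} sqrt(1 + y'^2) dx = L.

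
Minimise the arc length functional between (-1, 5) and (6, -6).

Arc-length functional: J[y] = ∫ sqrt(1 + (y')^2) dx.
Lagrangian L = sqrt(1 + (y')^2) has no explicit y dependence, so ∂L/∂y = 0 and the Euler-Lagrange equation gives
    d/dx( y' / sqrt(1 + (y')^2) ) = 0  ⇒  y' / sqrt(1 + (y')^2) = const.
Hence y' is constant, so y(x) is affine.
Fitting the endpoints (-1, 5) and (6, -6):
    slope m = ((-6) − 5) / (6 − (-1)) = -11/7,
    intercept c = 5 − m·(-1) = 24/7.
Extremal: y(x) = (-11/7) x + 24/7.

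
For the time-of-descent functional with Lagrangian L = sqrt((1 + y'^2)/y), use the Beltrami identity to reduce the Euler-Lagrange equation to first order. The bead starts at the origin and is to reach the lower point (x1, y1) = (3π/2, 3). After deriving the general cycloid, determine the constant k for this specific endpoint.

The Lagrangian L = sqrt((1 + y'^2) / y) has no explicit x dependence, so the Beltrami identity applies:
    L − y' ∂L/∂y' = C.
Compute ∂L/∂y' = y' / sqrt(y (1 + y'^2)).
Substitute:
    sqrt((1 + y'^2)/y) − y'·y' / sqrt(y (1 + y'^2))
    = (1 + y'^2) / sqrt(y (1 + y'^2)) − y'^2 / sqrt(y (1 + y'^2))
    = 1 / sqrt(y (1 + y'^2)) = C.
Squaring and rearranging gives the first integral
    y (1 + y'^2) = 1/C^2 =: k   (constant).
Solving this first-order ODE by the substitution
    y = (k/2)(1 − cos θ)
yields the cycloid parameterisation
    x(θ) = (k/2)(θ − sin θ),   y(θ) = (k/2)(1 − cos θ).
The constant k is fixed by the endpoint condition.
Now fit the given lower endpoint (x1, y1) = (3π/2, 3). At the bottom of the first arch (θ = π), the parametric equations give
    y(π) = (k/2)(1 − cos π) = k,
    x(π) = (k/2)(π − sin π) = kπ/2.
Matching y(π) = 3 gives k = 3, consistent with x(π) = 3π/2. Therefore the specific cycloid is
    x(θ) = (3/2)(θ − sin θ),   y(θ) = (3/2)(1 − cos θ).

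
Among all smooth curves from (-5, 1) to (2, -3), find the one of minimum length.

Arc-length functional: J[y] = ∫ sqrt(1 + (y')^2) dx.
Lagrangian L = sqrt(1 + (y')^2) has no explicit y dependence, so ∂L/∂y = 0 and the Euler-Lagrange equation gives
    d/dx( y' / sqrt(1 + (y')^2) ) = 0  ⇒  y' / sqrt(1 + (y')^2) = const.
Hence y' is constant, so y(x) is affine.
Fitting the endpoints (-5, 1) and (2, -3):
    slope m = ((-3) − 1) / (2 − (-5)) = -4/7,
    intercept c = 1 − m·(-5) = -13/7.
Extremal: y(x) = (-4/7) x - 13/7.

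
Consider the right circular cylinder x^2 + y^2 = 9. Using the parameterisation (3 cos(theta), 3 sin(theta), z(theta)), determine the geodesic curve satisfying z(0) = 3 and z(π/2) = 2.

Parameterise the cylinder of radius R = 3 as
    r(θ) = (3 cos θ, 3 sin θ, z(θ)).
The arc-length element is
    ds = sqrt(9 + (dz/dθ)^2) dθ,
so the Lagrangian is L = sqrt(9 + z'^2).
L depends on z' only, not on z or θ, so ∂L/∂z = 0 and
    ∂L/∂z' = z' / sqrt(9 + z'^2).
The Euler-Lagrange equation gives
    d/dθ( z' / sqrt(9 + z'^2) ) = 0,
so z' is constant. Integrating once:
    z(θ) = a θ + b,
a helix on the cylinder (a straight line when the cylinder is unrolled). The constants a, b are determined by the endpoint conditions.
With endpoint conditions z(0) = 3 and z(π/2) = 2: from z(0) = b we get b = 3, and a·π/2 + 3 = 2 gives a = -2/π, so
    z(θ) = (-2/π) θ + 3.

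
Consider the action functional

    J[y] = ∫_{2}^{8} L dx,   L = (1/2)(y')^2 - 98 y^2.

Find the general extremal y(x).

The Lagrangian is L = (1/2)(y')^2 - 98 y^2.
∂L/∂y = -196y.
∂L/∂y' = y'.
The Euler-Lagrange equation d/dx(∂L/∂y') − ∂L/∂y = 0 becomes:
    y'' + 196 y = 0
General solution: y(x) = A sin(14x) + B cos(14x), where A and B are arbitrary constants fixed by the endpoint conditions.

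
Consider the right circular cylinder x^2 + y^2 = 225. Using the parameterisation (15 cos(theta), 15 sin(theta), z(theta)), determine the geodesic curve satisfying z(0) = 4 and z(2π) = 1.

Parameterise the cylinder of radius R = 15 as
    r(θ) = (15 cos θ, 15 sin θ, z(θ)).
The arc-length element is
    ds = sqrt(225 + (dz/dθ)^2) dθ,
so the Lagrangian is L = sqrt(225 + z'^2).
L depends on z' only, not on z or θ, so ∂L/∂z = 0 and
    ∂L/∂z' = z' / sqrt(225 + z'^2).
The Euler-Lagrange equation gives
    d/dθ( z' / sqrt(225 + z'^2) ) = 0,
so z' is constant. Integrating once:
    z(θ) = a θ + b,
a helix on the cylinder (a straight line when the cylinder is unrolled). The constants a, b are determined by the endpoint conditions.
With endpoint conditions z(0) = 4 and z(2π) = 1: from z(0) = b we get b = 4, and a·2π + 4 = 1 gives a = -3/(2π), so
    z(θ) = (-3/(2π)) θ + 4.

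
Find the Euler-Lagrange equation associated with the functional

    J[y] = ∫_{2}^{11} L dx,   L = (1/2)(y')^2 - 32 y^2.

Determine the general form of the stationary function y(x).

The Lagrangian is L = (1/2)(y')^2 - 32 y^2.
∂L/∂y = -64y.
∂L/∂y' = y'.
The Euler-Lagrange equation d/dx(∂L/∂y') − ∂L/∂y = 0 becomes:
    y'' + 64 y = 0
General solution: y(x) = A sin(8x) + B cos(8x), where A and B are arbitrary constants fixed by the endpoint conditions.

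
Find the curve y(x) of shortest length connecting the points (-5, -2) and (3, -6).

Arc-length functional: J[y] = ∫ sqrt(1 + (y')^2) dx.
Lagrangian L = sqrt(1 + (y')^2) has no explicit y dependence, so ∂L/∂y = 0 and the Euler-Lagrange equation gives
    d/dx( y' / sqrt(1 + (y')^2) ) = 0  ⇒  y' / sqrt(1 + (y')^2) = const.
Hence y' is constant, so y(x) is affine.
Fitting the endpoints (-5, -2) and (3, -6):
    slope m = ((-6) − (-2)) / (3 − (-5)) = -1/2,
    intercept c = (-2) − m·(-5) = -9/2.
Extremal: y(x) = (-1/2) x - 9/2.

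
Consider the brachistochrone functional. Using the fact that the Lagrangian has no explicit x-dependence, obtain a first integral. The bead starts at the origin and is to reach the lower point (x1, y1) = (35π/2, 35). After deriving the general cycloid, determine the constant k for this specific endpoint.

The Lagrangian L = sqrt((1 + y'^2) / y) has no explicit x dependence, so the Beltrami identity applies:
    L − y' ∂L/∂y' = C.
Compute ∂L/∂y' = y' / sqrt(y (1 + y'^2)).
Substitute:
    sqrt((1 + y'^2)/y) − y'·y' / sqrt(y (1 + y'^2))
    = (1 + y'^2) / sqrt(y (1 + y'^2)) − y'^2 / sqrt(y (1 + y'^2))
    = 1 / sqrt(y (1 + y'^2)) = C.
Squaring and rearranging gives the first integral
    y (1 + y'^2) = 1/C^2 =: k   (constant).
Solving this first-order ODE by the substitution
    y = (k/2)(1 − cos θ)
yields the cycloid parameterisation
    x(θ) = (k/2)(θ − sin θ),   y(θ) = (k/2)(1 − cos θ).
The constant k is fixed by the endpoint condition.
Now fit the given lower endpoint (x1, y1) = (35π/2, 35). At the bottom of the first arch (θ = π), the parametric equations give
    y(π) = (k/2)(1 − cos π) = k,
    x(π) = (k/2)(π − sin π) = kπ/2.
Matching y(π) = 35 gives k = 35, consistent with x(π) = 35π/2. Therefore the specific cycloid is
    x(θ) = (35/2)(θ − sin θ),   y(θ) = (35/2)(1 − cos θ).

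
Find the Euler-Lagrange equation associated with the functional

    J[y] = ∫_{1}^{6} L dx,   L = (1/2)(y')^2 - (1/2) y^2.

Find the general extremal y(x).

The Lagrangian is L = (1/2)(y')^2 - (1/2) y^2.
∂L/∂y = -y.
∂L/∂y' = y'.
The Euler-Lagrange equation d/dx(∂L/∂y') − ∂L/∂y = 0 becomes:
    y'' + y = 0
General solution: y(x) = A sin(x) + B cos(x), where A and B are arbitrary constants fixed by the endpoint conditions.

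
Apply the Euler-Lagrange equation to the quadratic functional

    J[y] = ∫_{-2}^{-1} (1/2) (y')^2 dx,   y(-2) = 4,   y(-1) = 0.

The Lagrangian is L = (1/2) (y')^2.
Compute ∂L/∂y = 0, ∂L/∂y' = y'.
The Euler-Lagrange equation d/dx(∂L/∂y') − ∂L/∂y = 0 reduces to
    y'' = 0.
Its general solution is
    y(x) = A x + B,
with A, B fixed by the endpoint conditions.
Applying the endpoint conditions y(-2) = 4 and y(-1) = 0: solve A·-2 + B = 4 and A·-1 + B = 0. Subtracting gives A(-1 − -2) = 0 − 4, so A = -4, and B = 4 − A·-2 = -4. Therefore
    y(x) = -4 x - 4.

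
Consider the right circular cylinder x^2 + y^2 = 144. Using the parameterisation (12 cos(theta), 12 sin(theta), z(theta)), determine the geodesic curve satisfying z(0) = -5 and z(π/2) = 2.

Parameterise the cylinder of radius R = 12 as
    r(θ) = (12 cos θ, 12 sin θ, z(θ)).
The arc-length element is
    ds = sqrt(144 + (dz/dθ)^2) dθ,
so the Lagrangian is L = sqrt(144 + z'^2).
L depends on z' only, not on z or θ, so ∂L/∂z = 0 and
    ∂L/∂z' = z' / sqrt(144 + z'^2).
The Euler-Lagrange equation gives
    d/dθ( z' / sqrt(144 + z'^2) ) = 0,
so z' is constant. Integrating once:
    z(θ) = a θ + b,
a helix on the cylinder (a straight line when the cylinder is unrolled). The constants a, b are determined by the endpoint conditions.
With endpoint conditions z(0) = -5 and z(π/2) = 2: from z(0) = b we get b = -5, and a·π/2 + -5 = 2 gives a = 14/π, so
    z(θ) = (14/π) θ − 5.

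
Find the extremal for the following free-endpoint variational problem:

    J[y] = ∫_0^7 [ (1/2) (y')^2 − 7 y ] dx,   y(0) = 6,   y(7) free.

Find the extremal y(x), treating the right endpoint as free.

The Lagrangian L = (1/2) (y')^2 − 7 y gives
    ∂L/∂y = −7,   ∂L/∂y' = y'.
Euler-Lagrange: d/dx(y') − (−7) = 0, i.e. y'' + 7 = 0, so
    y(x) = −(7/2) x^2 + C1 x + C2.
Fixed left endpoint y(0) = 6 ⇒ C2 = 6.
The right endpoint x = 7 is free, so the natural (transversality) condition is ∂L/∂y' |_{x=7} = 0, i.e. y'(7) = 0.
Compute y'(x) = −7 x + C1, so y'(7) = −49 + C1 = 0 ⇒ C1 = 49.
Therefore the extremal is
    y(x) = −(7/2) x^2 + 49 x + 6.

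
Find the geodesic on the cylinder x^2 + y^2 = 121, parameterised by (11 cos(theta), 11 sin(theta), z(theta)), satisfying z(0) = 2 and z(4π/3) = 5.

Parameterise the cylinder of radius R = 11 as
    r(θ) = (11 cos θ, 11 sin θ, z(θ)).
The arc-length element is
    ds = sqrt(121 + (dz/dθ)^2) dθ,
so the Lagrangian is L = sqrt(121 + z'^2).
L depends on z' only, not on z or θ, so ∂L/∂z = 0 and
    ∂L/∂z' = z' / sqrt(121 + z'^2).
The Euler-Lagrange equation gives
    d/dθ( z' / sqrt(121 + z'^2) ) = 0,
so z' is constant. Integrating once:
    z(θ) = a θ + b,
a helix on the cylinder (a straight line when the cylinder is unrolled). The constants a, b are determined by the endpoint conditions.
With endpoint conditions z(0) = 2 and z(4π/3) = 5: from z(0) = b we get b = 2, and a·4π/3 + 2 = 5 gives a = 9/(4π), so
    z(θ) = (9/(4π)) θ + 2.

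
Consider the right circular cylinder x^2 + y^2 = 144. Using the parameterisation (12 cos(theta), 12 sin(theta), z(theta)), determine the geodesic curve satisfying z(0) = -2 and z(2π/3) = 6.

Parameterise the cylinder of radius R = 12 as
    r(θ) = (12 cos θ, 12 sin θ, z(θ)).
The arc-length element is
    ds = sqrt(144 + (dz/dθ)^2) dθ,
so the Lagrangian is L = sqrt(144 + z'^2).
L depends on z' only, not on z or θ, so ∂L/∂z = 0 and
    ∂L/∂z' = z' / sqrt(144 + z'^2).
The Euler-Lagrange equation gives
    d/dθ( z' / sqrt(144 + z'^2) ) = 0,
so z' is constant. Integrating once:
    z(θ) = a θ + b,
a helix on the cylinder (a straight line when the cylinder is unrolled). The constants a, b are determined by the endpoint conditions.
With endpoint conditions z(0) = -2 and z(2π/3) = 6: from z(0) = b we get b = -2, and a·2π/3 + -2 = 6 gives a = 12/π, so
    z(θ) = (12/π) θ − 2.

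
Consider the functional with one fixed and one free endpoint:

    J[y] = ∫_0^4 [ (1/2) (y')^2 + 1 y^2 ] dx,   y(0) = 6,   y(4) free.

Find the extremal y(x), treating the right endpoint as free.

The Lagrangian L = (1/2) (y')^2 + 1 y^2 gives
    ∂L/∂y = 2 y,   ∂L/∂y' = y'.
Euler-Lagrange: y'' − 2 y = 0.
With k = sqrt(2), the general solution is
    y(x) = A cosh(sqrt(2) x) + B sinh(sqrt(2) x).
Fixed left endpoint y(0) = 6 ⇒ A = 6.
The right endpoint x = 4 is free, so the natural (transversality) condition is ∂L/∂y' |_{x=4} = 0, i.e. y'(4) = 0.
Compute y'(x) = A k sinh(k x) + B k cosh(k x), so
    y'(4) = A k sinh(k·4) + B k cosh(k·4) = 0
    ⇒ B = −A tanh(k·4) = − 6 tanh(sqrt(2)·4).
Therefore the extremal is
    y(x) = 6 cosh(sqrt(2) x) − 6 tanh(sqrt(2)·4) sinh(sqrt(2) x).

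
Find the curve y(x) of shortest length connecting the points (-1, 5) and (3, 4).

Arc-length functional: J[y] = ∫ sqrt(1 + (y')^2) dx.
Lagrangian L = sqrt(1 + (y')^2) has no explicit y dependence, so ∂L/∂y = 0 and the Euler-Lagrange equation gives
    d/dx( y' / sqrt(1 + (y')^2) ) = 0  ⇒  y' / sqrt(1 + (y')^2) = const.
Hence y' is constant, so y(x) is affine.
Fitting the endpoints (-1, 5) and (3, 4):
    slope m = (4 − 5) / (3 − (-1)) = -1/4,
    intercept c = 5 − m·(-1) = 19/4.
Extremal: y(x) = (-1/4) x + 19/4.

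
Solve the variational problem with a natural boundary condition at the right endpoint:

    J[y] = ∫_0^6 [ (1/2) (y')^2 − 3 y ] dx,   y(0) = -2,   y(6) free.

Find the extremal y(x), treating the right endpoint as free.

The Lagrangian L = (1/2) (y')^2 − 3 y gives
    ∂L/∂y = −3,   ∂L/∂y' = y'.
Euler-Lagrange: d/dx(y') − (−3) = 0, i.e. y'' + 3 = 0, so
    y(x) = −(3/2) x^2 + C1 x + C2.
Fixed left endpoint y(0) = -2 ⇒ C2 = -2.
The right endpoint x = 6 is free, so the natural (transversality) condition is ∂L/∂y' |_{x=6} = 0, i.e. y'(6) = 0.
Compute y'(x) = −3 x + C1, so y'(6) = −18 + C1 = 0 ⇒ C1 = 18.
Therefore the extremal is
    y(x) = −(3/2) x^2 + 18 x − 2.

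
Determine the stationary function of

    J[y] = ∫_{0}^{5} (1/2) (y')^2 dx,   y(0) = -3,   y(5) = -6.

The Lagrangian is L = (1/2) (y')^2.
Compute ∂L/∂y = 0, ∂L/∂y' = y'.
The Euler-Lagrange equation d/dx(∂L/∂y') − ∂L/∂y = 0 reduces to
    y'' = 0.
Its general solution is
    y(x) = A x + B,
with A, B fixed by the endpoint conditions.
Applying the endpoint conditions y(0) = -3 and y(5) = -6: solve A·0 + B = -3 and A·5 + B = -6. Subtracting gives A(5 − 0) = -6 − -3, so A = -3/5, and B = -3 − A·0 = -3. Therefore
    y(x) = (-3/5) x - 3.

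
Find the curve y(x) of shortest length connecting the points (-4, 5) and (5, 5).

Arc-length functional: J[y] = ∫ sqrt(1 + (y')^2) dx.
Lagrangian L = sqrt(1 + (y')^2) has no explicit y dependence, so ∂L/∂y = 0 and the Euler-Lagrange equation gives
    d/dx( y' / sqrt(1 + (y')^2) ) = 0  ⇒  y' / sqrt(1 + (y')^2) = const.
Hence y' is constant, so y(x) is affine.
Fitting the endpoints (-4, 5) and (5, 5):
    slope m = (5 − 5) / (5 − (-4)) = 0,
    intercept c = 5 − m·(-4) = 5.
Extremal: y(x) = 5.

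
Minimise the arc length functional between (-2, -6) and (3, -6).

Arc-length functional: J[y] = ∫ sqrt(1 + (y')^2) dx.
Lagrangian L = sqrt(1 + (y')^2) has no explicit y dependence, so ∂L/∂y = 0 and the Euler-Lagrange equation gives
    d/dx( y' / sqrt(1 + (y')^2) ) = 0  ⇒  y' / sqrt(1 + (y')^2) = const.
Hence y' is constant, so y(x) is affine.
Fitting the endpoints (-2, -6) and (3, -6):
    slope m = ((-6) − (-6)) / (3 − (-2)) = 0,
    intercept c = (-6) − m·(-2) = -6.
Extremal: y(x) = -6.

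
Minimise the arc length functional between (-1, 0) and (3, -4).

Arc-length functional: J[y] = ∫ sqrt(1 + (y')^2) dx.
Lagrangian L = sqrt(1 + (y')^2) has no explicit y dependence, so ∂L/∂y = 0 and the Euler-Lagrange equation gives
    d/dx( y' / sqrt(1 + (y')^2) ) = 0  ⇒  y' / sqrt(1 + (y')^2) = const.
Hence y' is constant, so y(x) is affine.
Fitting the endpoints (-1, 0) and (3, -4):
    slope m = ((-4) − 0) / (3 − (-1)) = -1,
    intercept c = 0 − m·(-1) = -1.
Extremal: y(x) = -x - 1.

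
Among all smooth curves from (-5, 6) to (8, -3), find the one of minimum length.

Arc-length functional: J[y] = ∫ sqrt(1 + (y')^2) dx.
Lagrangian L = sqrt(1 + (y')^2) has no explicit y dependence, so ∂L/∂y = 0 and the Euler-Lagrange equation gives
    d/dx( y' / sqrt(1 + (y')^2) ) = 0  ⇒  y' / sqrt(1 + (y')^2) = const.
Hence y' is constant, so y(x) is affine.
Fitting the endpoints (-5, 6) and (8, -3):
    slope m = ((-3) − 6) / (8 − (-5)) = -9/13,
    intercept c = 6 − m·(-5) = 33/13.
Extremal: y(x) = (-9/13) x + 33/13.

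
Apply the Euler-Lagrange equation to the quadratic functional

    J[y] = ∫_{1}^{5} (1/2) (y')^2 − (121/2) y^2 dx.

The Lagrangian is L = (1/2) (y')^2 − (121/2) y^2.
Compute ∂L/∂y = -121y, ∂L/∂y' = y'.
The Euler-Lagrange equation d/dx(∂L/∂y') − ∂L/∂y = 0 reduces to
    y'' + 121 y = 0.
Its general solution is
    y(x) = A sin(11x) + B cos(11x),
with A, B fixed by the endpoint conditions.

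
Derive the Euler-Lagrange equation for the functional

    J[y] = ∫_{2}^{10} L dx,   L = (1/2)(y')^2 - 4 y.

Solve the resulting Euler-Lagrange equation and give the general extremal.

The Lagrangian is L = (1/2)(y')^2 - 4 y.
∂L/∂y = -4.
∂L/∂y' = y'.
The Euler-Lagrange equation d/dx(∂L/∂y') − ∂L/∂y = 0 becomes:
    y'' + 4 = 0
General solution: y(x) = -2 x^2 + A x + B, where A and B are arbitrary constants fixed by the endpoint conditions.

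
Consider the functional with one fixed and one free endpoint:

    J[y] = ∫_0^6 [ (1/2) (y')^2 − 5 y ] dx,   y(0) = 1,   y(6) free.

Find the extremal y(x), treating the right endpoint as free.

The Lagrangian L = (1/2) (y')^2 − 5 y gives
    ∂L/∂y = −5,   ∂L/∂y' = y'.
Euler-Lagrange: d/dx(y') − (−5) = 0, i.e. y'' + 5 = 0, so
    y(x) = −(5/2) x^2 + C1 x + C2.
Fixed left endpoint y(0) = 1 ⇒ C2 = 1.
The right endpoint x = 6 is free, so the natural (transversality) condition is ∂L/∂y' |_{x=6} = 0, i.e. y'(6) = 0.
Compute y'(x) = −5 x + C1, so y'(6) = −30 + C1 = 0 ⇒ C1 = 30.
Therefore the extremal is
    y(x) = −(5/2) x^2 + 30 x + 1.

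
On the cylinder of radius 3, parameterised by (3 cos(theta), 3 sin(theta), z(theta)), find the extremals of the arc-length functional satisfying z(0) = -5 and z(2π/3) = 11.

Parameterise the cylinder of radius R = 3 as
    r(θ) = (3 cos θ, 3 sin θ, z(θ)).
The arc-length element is
    ds = sqrt(9 + (dz/dθ)^2) dθ,
so the Lagrangian is L = sqrt(9 + z'^2).
L depends on z' only, not on z or θ, so ∂L/∂z = 0 and
    ∂L/∂z' = z' / sqrt(9 + z'^2).
The Euler-Lagrange equation gives
    d/dθ( z' / sqrt(9 + z'^2) ) = 0,
so z' is constant. Integrating once:
    z(θ) = a θ + b,
a helix on the cylinder (a straight line when the cylinder is unrolled). The constants a, b are determined by the endpoint conditions.
With endpoint conditions z(0) = -5 and z(2π/3) = 11: from z(0) = b we get b = -5, and a·2π/3 + -5 = 11 gives a = 24/π, so
    z(θ) = (24/π) θ − 5.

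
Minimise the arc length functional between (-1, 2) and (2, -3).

Arc-length functional: J[y] = ∫ sqrt(1 + (y')^2) dx.
Lagrangian L = sqrt(1 + (y')^2) has no explicit y dependence, so ∂L/∂y = 0 and the Euler-Lagrange equation gives
    d/dx( y' / sqrt(1 + (y')^2) ) = 0  ⇒  y' / sqrt(1 + (y')^2) = const.
Hence y' is constant, so y(x) is affine.
Fitting the endpoints (-1, 2) and (2, -3):
    slope m = ((-3) − 2) / (2 − (-1)) = -5/3,
    intercept c = 2 − m·(-1) = 1/3.
Extremal: y(x) = (-5/3) x + 1/3.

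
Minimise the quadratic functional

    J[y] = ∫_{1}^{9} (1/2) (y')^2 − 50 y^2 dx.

The Lagrangian is L = (1/2) (y')^2 − 50 y^2.
Compute ∂L/∂y = -100y, ∂L/∂y' = y'.
The Euler-Lagrange equation d/dx(∂L/∂y') − ∂L/∂y = 0 reduces to
    y'' + 100 y = 0.
Its general solution is
    y(x) = A sin(10x) + B cos(10x),
with A, B fixed by the endpoint conditions.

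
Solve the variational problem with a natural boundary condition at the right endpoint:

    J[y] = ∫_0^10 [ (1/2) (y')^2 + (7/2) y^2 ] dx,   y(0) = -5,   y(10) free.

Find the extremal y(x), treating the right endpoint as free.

The Lagrangian L = (1/2) (y')^2 + (7/2) y^2 gives
    ∂L/∂y = 7 y,   ∂L/∂y' = y'.
Euler-Lagrange: y'' − 7 y = 0.
With k = sqrt(7), the general solution is
    y(x) = A cosh(sqrt(7) x) + B sinh(sqrt(7) x).
Fixed left endpoint y(0) = -5 ⇒ A = -5.
The right endpoint x = 10 is free, so the natural (transversality) condition is ∂L/∂y' |_{x=10} = 0, i.e. y'(10) = 0.
Compute y'(x) = A k sinh(k x) + B k cosh(k x), so
    y'(10) = A k sinh(k·10) + B k cosh(k·10) = 0
    ⇒ B = −A tanh(k·10) = 5 tanh(sqrt(7)·10).
Therefore the extremal is
    y(x) = −5 cosh(sqrt(7) x) + 5 tanh(sqrt(7)·10) sinh(sqrt(7) x).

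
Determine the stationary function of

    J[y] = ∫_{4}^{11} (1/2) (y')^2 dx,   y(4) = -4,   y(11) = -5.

The Lagrangian is L = (1/2) (y')^2.
Compute ∂L/∂y = 0, ∂L/∂y' = y'.
The Euler-Lagrange equation d/dx(∂L/∂y') − ∂L/∂y = 0 reduces to
    y'' = 0.
Its general solution is
    y(x) = A x + B,
with A, B fixed by the endpoint conditions.
Applying the endpoint conditions y(4) = -4 and y(11) = -5: solve A·4 + B = -4 and A·11 + B = -5. Subtracting gives A(11 − 4) = -5 − -4, so A = -1/7, and B = -4 − A·4 = -24/7. Therefore
    y(x) = (-1/7) x - 24/7.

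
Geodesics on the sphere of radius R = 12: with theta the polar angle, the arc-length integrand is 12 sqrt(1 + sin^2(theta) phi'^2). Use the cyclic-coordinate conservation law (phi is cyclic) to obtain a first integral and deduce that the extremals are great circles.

On the sphere of radius R = 12 with spherical coordinates (θ, φ), the induced metric is
    ds^2 = 144(dθ^2 + sin^2(θ) dφ^2).
Parameterise by θ; the arc-length functional is
    J[φ] = ∫ 12 sqrt(1 + sin^2(θ) (dφ/dθ)^2) dθ,
so L = 12 sqrt(1 + sin^2(θ) φ'^2). Compute
    ∂L/∂φ = 0  (L has no explicit φ dependence),
    ∂L/∂φ' = 12 sin^2(θ) φ' / sqrt(1 + sin^2(θ) φ'^2).
Since ∂L/∂φ = 0, the Euler-Lagrange equation
    d/dθ(∂L/∂φ') − ∂L/∂φ = 0
reduces to d/dθ(∂L/∂φ') = 0, i.e. the momentum conjugate to φ is conserved:
    12 sin^2(θ) φ' / sqrt(1 + sin^2(θ) φ'^2) = C.
The overall factor of 12 is constant, so dividing through gives Clairaut's relation sin^2(θ) φ' / sqrt(1 + sin^2(θ) φ'^2) = C' (with C' = C/12). Solving for φ' and integrating gives the great-circle family
    cot(θ) = A cos(φ − φ_0),
i.e. the intersection of the sphere with a plane through the origin. The two constants A and φ_0 (equivalently C and one phase) are fixed by the two endpoint conditions.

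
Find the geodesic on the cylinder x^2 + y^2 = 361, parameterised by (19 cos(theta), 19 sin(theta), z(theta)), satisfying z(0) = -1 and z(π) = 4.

Parameterise the cylinder of radius R = 19 as
    r(θ) = (19 cos θ, 19 sin θ, z(θ)).
The arc-length element is
    ds = sqrt(361 + (dz/dθ)^2) dθ,
so the Lagrangian is L = sqrt(361 + z'^2).
L depends on z' only, not on z or θ, so ∂L/∂z = 0 and
    ∂L/∂z' = z' / sqrt(361 + z'^2).
The Euler-Lagrange equation gives
    d/dθ( z' / sqrt(361 + z'^2) ) = 0,
so z' is constant. Integrating once:
    z(θ) = a θ + b,
a helix on the cylinder (a straight line when the cylinder is unrolled). The constants a, b are determined by the endpoint conditions.
With endpoint conditions z(0) = -1 and z(π) = 4: from z(0) = b we get b = -1, and a·π + -1 = 4 gives a = 5/π, so
    z(θ) = (5/π) θ − 1.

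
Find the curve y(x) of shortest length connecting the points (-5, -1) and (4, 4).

Arc-length functional: J[y] = ∫ sqrt(1 + (y')^2) dx.
Lagrangian L = sqrt(1 + (y')^2) has no explicit y dependence, so ∂L/∂y = 0 and the Euler-Lagrange equation gives
    d/dx( y' / sqrt(1 + (y')^2) ) = 0  ⇒  y' / sqrt(1 + (y')^2) = const.
Hence y' is constant, so y(x) is affine.
Fitting the endpoints (-5, -1) and (4, 4):
    slope m = (4 − (-1)) / (4 − (-5)) = 5/9,
    intercept c = (-1) − m·(-5) = 16/9.
Extremal: y(x) = (5/9) x + 16/9.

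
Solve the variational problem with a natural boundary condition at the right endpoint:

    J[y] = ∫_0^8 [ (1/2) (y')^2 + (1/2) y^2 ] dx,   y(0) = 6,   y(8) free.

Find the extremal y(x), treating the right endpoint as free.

The Lagrangian L = (1/2) (y')^2 + (1/2) y^2 gives
    ∂L/∂y = 1 y,   ∂L/∂y' = y'.
Euler-Lagrange: y'' − y = 0.
With k = 1, the general solution is
    y(x) = A cosh(x) + B sinh(x).
Fixed left endpoint y(0) = 6 ⇒ A = 6.
The right endpoint x = 8 is free, so the natural (transversality) condition is ∂L/∂y' |_{x=8} = 0, i.e. y'(8) = 0.
Compute y'(x) = A k sinh(k x) + B k cosh(k x), so
    y'(8) = A k sinh(k·8) + B k cosh(k·8) = 0
    ⇒ B = −A tanh(k·8) = − 6 tanh(1·8).
Therefore the extremal is
    y(x) = 6 cosh(1 x) − 6 tanh(1·8) sinh(1 x).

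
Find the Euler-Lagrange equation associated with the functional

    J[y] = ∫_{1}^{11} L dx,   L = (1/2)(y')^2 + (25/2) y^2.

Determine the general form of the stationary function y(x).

The Lagrangian is L = (1/2)(y')^2 + (25/2) y^2.
∂L/∂y = 25y.
∂L/∂y' = y'.
The Euler-Lagrange equation d/dx(∂L/∂y') − ∂L/∂y = 0 becomes:
    y'' - 25 y = 0
General solution: y(x) = A e^(5x) + B e^(-5x), where A and B are arbitrary constants fixed by the endpoint conditions.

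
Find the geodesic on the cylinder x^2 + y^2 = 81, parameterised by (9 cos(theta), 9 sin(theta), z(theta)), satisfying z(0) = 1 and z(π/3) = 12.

Parameterise the cylinder of radius R = 9 as
    r(θ) = (9 cos θ, 9 sin θ, z(θ)).
The arc-length element is
    ds = sqrt(81 + (dz/dθ)^2) dθ,
so the Lagrangian is L = sqrt(81 + z'^2).
L depends on z' only, not on z or θ, so ∂L/∂z = 0 and
    ∂L/∂z' = z' / sqrt(81 + z'^2).
The Euler-Lagrange equation gives
    d/dθ( z' / sqrt(81 + z'^2) ) = 0,
so z' is constant. Integrating once:
    z(θ) = a θ + b,
a helix on the cylinder (a straight line when the cylinder is unrolled). The constants a, b are determined by the endpoint conditions.
With endpoint conditions z(0) = 1 and z(π/3) = 12: from z(0) = b we get b = 1, and a·π/3 + 1 = 12 gives a = 33/π, so
    z(θ) = (33/π) θ + 1.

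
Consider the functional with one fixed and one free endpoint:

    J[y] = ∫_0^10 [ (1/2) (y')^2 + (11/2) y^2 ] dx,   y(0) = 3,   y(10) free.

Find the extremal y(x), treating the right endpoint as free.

The Lagrangian L = (1/2) (y')^2 + (11/2) y^2 gives
    ∂L/∂y = 11 y,   ∂L/∂y' = y'.
Euler-Lagrange: y'' − 11 y = 0.
With k = sqrt(11), the general solution is
    y(x) = A cosh(sqrt(11) x) + B sinh(sqrt(11) x).
Fixed left endpoint y(0) = 3 ⇒ A = 3.
The right endpoint x = 10 is free, so the natural (transversality) condition is ∂L/∂y' |_{x=10} = 0, i.e. y'(10) = 0.
Compute y'(x) = A k sinh(k x) + B k cosh(k x), so
    y'(10) = A k sinh(k·10) + B k cosh(k·10) = 0
    ⇒ B = −A tanh(k·10) = − 3 tanh(sqrt(11)·10).
Therefore the extremal is
    y(x) = 3 cosh(sqrt(11) x) − 3 tanh(sqrt(11)·10) sinh(sqrt(11) x).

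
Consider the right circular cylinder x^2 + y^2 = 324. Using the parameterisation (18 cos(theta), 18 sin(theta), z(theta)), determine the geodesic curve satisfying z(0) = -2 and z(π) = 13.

Parameterise the cylinder of radius R = 18 as
    r(θ) = (18 cos θ, 18 sin θ, z(θ)).
The arc-length element is
    ds = sqrt(324 + (dz/dθ)^2) dθ,
so the Lagrangian is L = sqrt(324 + z'^2).
L depends on z' only, not on z or θ, so ∂L/∂z = 0 and
    ∂L/∂z' = z' / sqrt(324 + z'^2).
The Euler-Lagrange equation gives
    d/dθ( z' / sqrt(324 + z'^2) ) = 0,
so z' is constant. Integrating once:
    z(θ) = a θ + b,
a helix on the cylinder (a straight line when the cylinder is unrolled). The constants a, b are determined by the endpoint conditions.
With endpoint conditions z(0) = -2 and z(π) = 13: from z(0) = b we get b = -2, and a·π + -2 = 13 gives a = 15/π, so
    z(θ) = (15/π) θ − 2.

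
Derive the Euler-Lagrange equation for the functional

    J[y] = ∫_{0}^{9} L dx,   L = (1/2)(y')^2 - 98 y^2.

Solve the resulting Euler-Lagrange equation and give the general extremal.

The Lagrangian is L = (1/2)(y')^2 - 98 y^2.
∂L/∂y = -196y.
∂L/∂y' = y'.
The Euler-Lagrange equation d/dx(∂L/∂y') − ∂L/∂y = 0 becomes:
    y'' + 196 y = 0
General solution: y(x) = A sin(14x) + B cos(14x), where A and B are arbitrary constants fixed by the endpoint conditions.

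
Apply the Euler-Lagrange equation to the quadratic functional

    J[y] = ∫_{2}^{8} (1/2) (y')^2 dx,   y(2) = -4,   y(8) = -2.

The Lagrangian is L = (1/2) (y')^2.
Compute ∂L/∂y = 0, ∂L/∂y' = y'.
The Euler-Lagrange equation d/dx(∂L/∂y') − ∂L/∂y = 0 reduces to
    y'' = 0.
Its general solution is
    y(x) = A x + B,
with A, B fixed by the endpoint conditions.
Applying the endpoint conditions y(2) = -4 and y(8) = -2: solve A·2 + B = -4 and A·8 + B = -2. Subtracting gives A(8 − 2) = -2 − -4, so A = 1/3, and B = -4 − A·2 = -14/3. Therefore
    y(x) = (1/3) x - 14/3.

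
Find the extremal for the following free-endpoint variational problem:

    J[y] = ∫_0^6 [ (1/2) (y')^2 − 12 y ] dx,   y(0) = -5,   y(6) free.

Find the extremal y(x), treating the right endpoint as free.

The Lagrangian L = (1/2) (y')^2 − 12 y gives
    ∂L/∂y = −12,   ∂L/∂y' = y'.
Euler-Lagrange: d/dx(y') − (−12) = 0, i.e. y'' + 12 = 0, so
    y(x) = −(12/2) x^2 + C1 x + C2.
Fixed left endpoint y(0) = -5 ⇒ C2 = -5.
The right endpoint x = 6 is free, so the natural (transversality) condition is ∂L/∂y' |_{x=6} = 0, i.e. y'(6) = 0.
Compute y'(x) = −12 x + C1, so y'(6) = −72 + C1 = 0 ⇒ C1 = 72.
Therefore the extremal is
    y(x) = −6 x^2 + 72 x − 5.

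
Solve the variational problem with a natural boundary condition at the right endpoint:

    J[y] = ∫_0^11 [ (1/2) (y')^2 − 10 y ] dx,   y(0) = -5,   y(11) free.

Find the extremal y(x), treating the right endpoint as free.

The Lagrangian L = (1/2) (y')^2 − 10 y gives
    ∂L/∂y = −10,   ∂L/∂y' = y'.
Euler-Lagrange: d/dx(y') − (−10) = 0, i.e. y'' + 10 = 0, so
    y(x) = −(10/2) x^2 + C1 x + C2.
Fixed left endpoint y(0) = -5 ⇒ C2 = -5.
The right endpoint x = 11 is free, so the natural (transversality) condition is ∂L/∂y' |_{x=11} = 0, i.e. y'(11) = 0.
Compute y'(x) = −10 x + C1, so y'(11) = −110 + C1 = 0 ⇒ C1 = 110.
Therefore the extremal is
    y(x) = −5 x^2 + 110 x − 5.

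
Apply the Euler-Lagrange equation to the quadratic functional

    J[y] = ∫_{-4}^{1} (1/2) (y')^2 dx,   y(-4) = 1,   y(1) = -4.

The Lagrangian is L = (1/2) (y')^2.
Compute ∂L/∂y = 0, ∂L/∂y' = y'.
The Euler-Lagrange equation d/dx(∂L/∂y') − ∂L/∂y = 0 reduces to
    y'' = 0.
Its general solution is
    y(x) = A x + B,
with A, B fixed by the endpoint conditions.
Applying the endpoint conditions y(-4) = 1 and y(1) = -4: solve A·-4 + B = 1 and A·1 + B = -4. Subtracting gives A(1 − -4) = -4 − 1, so A = -1, and B = 1 − A·-4 = -3. Therefore
    y(x) = -x - 3.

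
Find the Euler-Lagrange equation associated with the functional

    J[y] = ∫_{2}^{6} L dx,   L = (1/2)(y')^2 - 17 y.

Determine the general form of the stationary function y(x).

The Lagrangian is L = (1/2)(y')^2 - 17 y.
∂L/∂y = -17.
∂L/∂y' = y'.
The Euler-Lagrange equation d/dx(∂L/∂y') − ∂L/∂y = 0 becomes:
    y'' + 17 = 0
General solution: y(x) = -(17/2) x^2 + A x + B, where A and B are arbitrary constants fixed by the endpoint conditions.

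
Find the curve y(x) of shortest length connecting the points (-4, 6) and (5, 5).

Arc-length functional: J[y] = ∫ sqrt(1 + (y')^2) dx.
Lagrangian L = sqrt(1 + (y')^2) has no explicit y dependence, so ∂L/∂y = 0 and the Euler-Lagrange equation gives
    d/dx( y' / sqrt(1 + (y')^2) ) = 0  ⇒  y' / sqrt(1 + (y')^2) = const.
Hence y' is constant, so y(x) is affine.
Fitting the endpoints (-4, 6) and (5, 5):
    slope m = (5 − 6) / (5 − (-4)) = -1/9,
    intercept c = 6 − m·(-4) = 50/9.
Extremal: y(x) = (-1/9) x + 50/9.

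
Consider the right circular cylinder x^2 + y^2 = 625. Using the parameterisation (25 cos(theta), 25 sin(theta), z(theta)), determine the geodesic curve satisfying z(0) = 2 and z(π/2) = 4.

Parameterise the cylinder of radius R = 25 as
    r(θ) = (25 cos θ, 25 sin θ, z(θ)).
The arc-length element is
    ds = sqrt(625 + (dz/dθ)^2) dθ,
so the Lagrangian is L = sqrt(625 + z'^2).
L depends on z' only, not on z or θ, so ∂L/∂z = 0 and
    ∂L/∂z' = z' / sqrt(625 + z'^2).
The Euler-Lagrange equation gives
    d/dθ( z' / sqrt(625 + z'^2) ) = 0,
so z' is constant. Integrating once:
    z(θ) = a θ + b,
a helix on the cylinder (a straight line when the cylinder is unrolled). The constants a, b are determined by the endpoint conditions.
With endpoint conditions z(0) = 2 and z(π/2) = 4: from z(0) = b we get b = 2, and a·π/2 + 2 = 4 gives a = 4/π, so
    z(θ) = (4/π) θ + 2.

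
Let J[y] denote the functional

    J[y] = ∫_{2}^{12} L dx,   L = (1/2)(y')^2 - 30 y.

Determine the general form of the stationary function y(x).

The Lagrangian is L = (1/2)(y')^2 - 30 y.
∂L/∂y = -30.
∂L/∂y' = y'.
The Euler-Lagrange equation d/dx(∂L/∂y') − ∂L/∂y = 0 becomes:
    y'' + 30 = 0
General solution: y(x) = -15 x^2 + A x + B, where A and B are arbitrary constants fixed by the endpoint conditions.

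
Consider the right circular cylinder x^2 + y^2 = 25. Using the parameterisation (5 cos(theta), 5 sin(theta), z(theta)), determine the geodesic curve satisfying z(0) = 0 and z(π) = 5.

Parameterise the cylinder of radius R = 5 as
    r(θ) = (5 cos θ, 5 sin θ, z(θ)).
The arc-length element is
    ds = sqrt(25 + (dz/dθ)^2) dθ,
so the Lagrangian is L = sqrt(25 + z'^2).
L depends on z' only, not on z or θ, so ∂L/∂z = 0 and
    ∂L/∂z' = z' / sqrt(25 + z'^2).
The Euler-Lagrange equation gives
    d/dθ( z' / sqrt(25 + z'^2) ) = 0,
so z' is constant. Integrating once:
    z(θ) = a θ + b,
a helix on the cylinder (a straight line when the cylinder is unrolled). The constants a, b are determined by the endpoint conditions.
With endpoint conditions z(0) = 0 and z(π) = 5: from z(0) = b we get b = 0, and a·π + 0 = 5 gives a = 5/π, so
    z(θ) = (5/π) θ.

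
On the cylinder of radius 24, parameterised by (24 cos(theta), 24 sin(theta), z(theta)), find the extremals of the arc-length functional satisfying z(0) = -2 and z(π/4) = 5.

Parameterise the cylinder of radius R = 24 as
    r(θ) = (24 cos θ, 24 sin θ, z(θ)).
The arc-length element is
    ds = sqrt(576 + (dz/dθ)^2) dθ,
so the Lagrangian is L = sqrt(576 + z'^2).
L depends on z' only, not on z or θ, so ∂L/∂z = 0 and
    ∂L/∂z' = z' / sqrt(576 + z'^2).
The Euler-Lagrange equation gives
    d/dθ( z' / sqrt(576 + z'^2) ) = 0,
so z' is constant. Integrating once:
    z(θ) = a θ + b,
a helix on the cylinder (a straight line when the cylinder is unrolled). The constants a, b are determined by the endpoint conditions.
With endpoint conditions z(0) = -2 and z(π/4) = 5: from z(0) = b we get b = -2, and a·π/4 + -2 = 5 gives a = 28/π, so
    z(θ) = (28/π) θ − 2.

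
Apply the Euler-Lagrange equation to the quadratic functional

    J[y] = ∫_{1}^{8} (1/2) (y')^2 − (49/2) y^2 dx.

The Lagrangian is L = (1/2) (y')^2 − (49/2) y^2.
Compute ∂L/∂y = -49y, ∂L/∂y' = y'.
The Euler-Lagrange equation d/dx(∂L/∂y') − ∂L/∂y = 0 reduces to
    y'' + 49 y = 0.
Its general solution is
    y(x) = A sin(7x) + B cos(7x),
with A, B fixed by the endpoint conditions.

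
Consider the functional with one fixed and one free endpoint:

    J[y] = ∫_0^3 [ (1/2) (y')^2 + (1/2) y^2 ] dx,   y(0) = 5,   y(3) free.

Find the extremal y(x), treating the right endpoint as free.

The Lagrangian L = (1/2) (y')^2 + (1/2) y^2 gives
    ∂L/∂y = 1 y,   ∂L/∂y' = y'.
Euler-Lagrange: y'' − y = 0.
With k = 1, the general solution is
    y(x) = A cosh(x) + B sinh(x).
Fixed left endpoint y(0) = 5 ⇒ A = 5.
The right endpoint x = 3 is free, so the natural (transversality) condition is ∂L/∂y' |_{x=3} = 0, i.e. y'(3) = 0.
Compute y'(x) = A k sinh(k x) + B k cosh(k x), so
    y'(3) = A k sinh(k·3) + B k cosh(k·3) = 0
    ⇒ B = −A tanh(k·3) = − 5 tanh(1·3).
Therefore the extremal is
    y(x) = 5 cosh(1 x) − 5 tanh(1·3) sinh(1 x).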